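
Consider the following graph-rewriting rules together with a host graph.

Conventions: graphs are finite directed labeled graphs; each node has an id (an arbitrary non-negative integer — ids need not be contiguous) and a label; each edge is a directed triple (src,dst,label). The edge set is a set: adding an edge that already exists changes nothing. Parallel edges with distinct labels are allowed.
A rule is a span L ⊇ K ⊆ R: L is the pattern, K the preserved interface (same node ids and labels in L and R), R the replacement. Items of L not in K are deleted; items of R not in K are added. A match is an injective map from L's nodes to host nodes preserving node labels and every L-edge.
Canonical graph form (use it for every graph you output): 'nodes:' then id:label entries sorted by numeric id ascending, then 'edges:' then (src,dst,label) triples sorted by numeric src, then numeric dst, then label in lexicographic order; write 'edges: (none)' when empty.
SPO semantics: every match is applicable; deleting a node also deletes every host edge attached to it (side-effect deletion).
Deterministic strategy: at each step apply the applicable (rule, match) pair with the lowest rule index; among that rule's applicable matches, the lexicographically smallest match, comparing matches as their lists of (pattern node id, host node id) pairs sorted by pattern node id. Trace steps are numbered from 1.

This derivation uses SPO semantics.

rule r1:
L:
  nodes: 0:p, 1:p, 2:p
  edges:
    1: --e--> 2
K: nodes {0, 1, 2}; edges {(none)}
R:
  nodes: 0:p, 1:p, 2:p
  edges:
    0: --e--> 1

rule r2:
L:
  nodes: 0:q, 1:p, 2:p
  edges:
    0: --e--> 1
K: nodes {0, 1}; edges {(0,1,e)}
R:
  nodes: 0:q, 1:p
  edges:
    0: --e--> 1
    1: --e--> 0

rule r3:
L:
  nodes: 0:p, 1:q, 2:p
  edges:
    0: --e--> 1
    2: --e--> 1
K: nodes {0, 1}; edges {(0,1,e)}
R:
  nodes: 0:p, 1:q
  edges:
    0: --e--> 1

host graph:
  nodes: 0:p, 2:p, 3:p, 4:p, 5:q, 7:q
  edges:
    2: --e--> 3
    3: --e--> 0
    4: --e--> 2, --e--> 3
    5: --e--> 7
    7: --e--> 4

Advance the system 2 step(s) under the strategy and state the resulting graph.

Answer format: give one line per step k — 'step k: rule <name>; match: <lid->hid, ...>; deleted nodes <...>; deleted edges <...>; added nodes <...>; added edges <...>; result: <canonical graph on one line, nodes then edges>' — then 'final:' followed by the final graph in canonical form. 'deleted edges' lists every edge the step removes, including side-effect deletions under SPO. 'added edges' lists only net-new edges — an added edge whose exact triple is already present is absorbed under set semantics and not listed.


step 1: rule r1; match: 0->0, 1->2, 2->3; deleted nodes (none); deleted edges (2,3,e); added nodes (none); added edges (0,2,e); result: nodes: 0:p, 2:p, 3:p, 4:p, 5:q, 7:q edges: (0,2,e); (3,0,e); (4,2,e); (4,3,e); (5,7,e); (7,4,e)
step 2: rule r1; match: 0->0, 1->4, 2->2; deleted nodes (none); deleted edges (4,2,e); added nodes (none); added edges (0,4,e); result: nodes: 0:p, 2:p, 3:p, 4:p, 5:q, 7:q edges: (0,2,e); (0,4,e); (3,0,e); (4,3,e); (5,7,e); (7,4,e)
final:
nodes: 0:p, 2:p, 3:p, 4:p, 5:q, 7:q
edges: (0,2,e); (0,4,e); (3,0,e); (4,3,e); (5,7,e); (7,4,e)


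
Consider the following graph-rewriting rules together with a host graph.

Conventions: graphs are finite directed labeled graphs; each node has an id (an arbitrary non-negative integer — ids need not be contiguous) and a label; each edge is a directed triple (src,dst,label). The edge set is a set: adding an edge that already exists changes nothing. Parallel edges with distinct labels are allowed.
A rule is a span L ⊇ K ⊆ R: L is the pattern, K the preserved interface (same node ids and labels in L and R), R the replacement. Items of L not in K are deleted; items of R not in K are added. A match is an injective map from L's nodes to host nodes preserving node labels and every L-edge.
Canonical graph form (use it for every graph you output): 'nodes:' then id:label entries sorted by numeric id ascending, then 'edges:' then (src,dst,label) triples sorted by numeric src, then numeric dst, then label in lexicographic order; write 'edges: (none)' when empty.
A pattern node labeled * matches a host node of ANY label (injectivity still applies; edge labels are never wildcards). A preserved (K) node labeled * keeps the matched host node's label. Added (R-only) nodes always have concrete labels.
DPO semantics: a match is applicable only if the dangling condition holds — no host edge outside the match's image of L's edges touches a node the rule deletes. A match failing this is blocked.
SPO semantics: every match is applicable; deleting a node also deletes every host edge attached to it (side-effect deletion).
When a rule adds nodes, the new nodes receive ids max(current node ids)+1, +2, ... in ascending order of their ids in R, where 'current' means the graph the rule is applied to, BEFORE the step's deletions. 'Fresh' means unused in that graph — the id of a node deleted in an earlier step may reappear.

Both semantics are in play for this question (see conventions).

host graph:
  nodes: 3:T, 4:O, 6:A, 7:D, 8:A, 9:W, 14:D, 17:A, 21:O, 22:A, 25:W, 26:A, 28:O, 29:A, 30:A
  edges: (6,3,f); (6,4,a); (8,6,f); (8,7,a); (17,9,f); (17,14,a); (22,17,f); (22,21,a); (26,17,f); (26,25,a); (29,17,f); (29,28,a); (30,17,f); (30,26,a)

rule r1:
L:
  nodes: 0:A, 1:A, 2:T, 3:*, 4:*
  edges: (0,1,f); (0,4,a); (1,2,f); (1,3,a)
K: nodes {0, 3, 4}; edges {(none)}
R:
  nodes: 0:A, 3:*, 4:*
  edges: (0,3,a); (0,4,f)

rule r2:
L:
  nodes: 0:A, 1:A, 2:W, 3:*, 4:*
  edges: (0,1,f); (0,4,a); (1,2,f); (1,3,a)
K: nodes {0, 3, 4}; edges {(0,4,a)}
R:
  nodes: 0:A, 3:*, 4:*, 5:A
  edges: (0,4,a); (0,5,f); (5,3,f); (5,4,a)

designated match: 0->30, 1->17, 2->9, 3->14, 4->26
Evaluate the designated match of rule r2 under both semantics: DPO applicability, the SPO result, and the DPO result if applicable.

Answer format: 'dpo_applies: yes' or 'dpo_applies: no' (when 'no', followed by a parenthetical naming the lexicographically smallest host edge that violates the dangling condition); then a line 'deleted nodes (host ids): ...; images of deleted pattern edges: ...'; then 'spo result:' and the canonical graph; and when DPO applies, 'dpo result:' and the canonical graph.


dpo_applies: no
(the rule deletes node 17, which keeps host edge (22,17,f) outside the match image — the dangling condition fails, DPO blocks; SPO proceeds and side-deletes such edges)
deleted nodes (host ids): 9, 17; images of deleted pattern edges: (17,9,f); (17,14,a); (30,17,f)
spo result:
nodes: 3:T, 4:O, 6:A, 7:D, 8:A, 14:D, 21:O, 22:A, 25:W, 26:A, 28:O, 29:A, 30:A, 31:A
edges: (6,3,f); (6,4,a); (8,6,f); (8,7,a); (22,21,a); (26,25,a); (29,28,a); (30,26,a); (30,31,f); (31,14,f); (31,26,a)


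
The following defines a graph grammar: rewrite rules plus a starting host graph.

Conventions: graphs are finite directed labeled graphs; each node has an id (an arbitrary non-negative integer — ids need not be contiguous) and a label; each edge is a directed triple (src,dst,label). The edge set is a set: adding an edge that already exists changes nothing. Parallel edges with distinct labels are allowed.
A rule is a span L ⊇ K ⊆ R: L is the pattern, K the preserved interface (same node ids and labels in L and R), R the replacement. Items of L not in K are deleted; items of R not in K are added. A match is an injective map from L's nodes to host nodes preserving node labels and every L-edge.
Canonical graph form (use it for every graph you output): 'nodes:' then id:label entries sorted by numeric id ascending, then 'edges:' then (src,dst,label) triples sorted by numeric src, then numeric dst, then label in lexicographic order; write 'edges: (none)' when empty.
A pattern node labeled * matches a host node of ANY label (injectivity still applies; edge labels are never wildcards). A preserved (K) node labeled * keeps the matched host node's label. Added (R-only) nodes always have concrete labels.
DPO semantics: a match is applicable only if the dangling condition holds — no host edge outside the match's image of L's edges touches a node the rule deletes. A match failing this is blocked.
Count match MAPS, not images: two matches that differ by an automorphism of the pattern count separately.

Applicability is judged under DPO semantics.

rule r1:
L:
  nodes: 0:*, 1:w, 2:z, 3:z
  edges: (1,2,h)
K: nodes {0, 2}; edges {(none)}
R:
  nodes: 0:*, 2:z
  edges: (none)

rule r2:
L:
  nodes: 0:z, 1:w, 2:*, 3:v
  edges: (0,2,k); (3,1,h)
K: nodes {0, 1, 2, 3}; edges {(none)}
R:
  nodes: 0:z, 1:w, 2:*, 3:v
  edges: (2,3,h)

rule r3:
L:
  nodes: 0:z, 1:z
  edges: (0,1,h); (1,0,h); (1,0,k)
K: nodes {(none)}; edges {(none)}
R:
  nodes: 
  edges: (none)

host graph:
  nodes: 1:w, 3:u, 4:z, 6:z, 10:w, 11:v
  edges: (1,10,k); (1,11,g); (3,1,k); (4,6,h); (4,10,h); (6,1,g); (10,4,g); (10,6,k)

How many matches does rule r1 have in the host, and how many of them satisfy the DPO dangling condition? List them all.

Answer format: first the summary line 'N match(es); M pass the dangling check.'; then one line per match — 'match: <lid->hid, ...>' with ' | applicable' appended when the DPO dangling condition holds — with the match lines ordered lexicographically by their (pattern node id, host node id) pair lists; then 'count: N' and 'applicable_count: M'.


0 match(es); 0 pass the dangling check.
count: 0
applicable_count: 0


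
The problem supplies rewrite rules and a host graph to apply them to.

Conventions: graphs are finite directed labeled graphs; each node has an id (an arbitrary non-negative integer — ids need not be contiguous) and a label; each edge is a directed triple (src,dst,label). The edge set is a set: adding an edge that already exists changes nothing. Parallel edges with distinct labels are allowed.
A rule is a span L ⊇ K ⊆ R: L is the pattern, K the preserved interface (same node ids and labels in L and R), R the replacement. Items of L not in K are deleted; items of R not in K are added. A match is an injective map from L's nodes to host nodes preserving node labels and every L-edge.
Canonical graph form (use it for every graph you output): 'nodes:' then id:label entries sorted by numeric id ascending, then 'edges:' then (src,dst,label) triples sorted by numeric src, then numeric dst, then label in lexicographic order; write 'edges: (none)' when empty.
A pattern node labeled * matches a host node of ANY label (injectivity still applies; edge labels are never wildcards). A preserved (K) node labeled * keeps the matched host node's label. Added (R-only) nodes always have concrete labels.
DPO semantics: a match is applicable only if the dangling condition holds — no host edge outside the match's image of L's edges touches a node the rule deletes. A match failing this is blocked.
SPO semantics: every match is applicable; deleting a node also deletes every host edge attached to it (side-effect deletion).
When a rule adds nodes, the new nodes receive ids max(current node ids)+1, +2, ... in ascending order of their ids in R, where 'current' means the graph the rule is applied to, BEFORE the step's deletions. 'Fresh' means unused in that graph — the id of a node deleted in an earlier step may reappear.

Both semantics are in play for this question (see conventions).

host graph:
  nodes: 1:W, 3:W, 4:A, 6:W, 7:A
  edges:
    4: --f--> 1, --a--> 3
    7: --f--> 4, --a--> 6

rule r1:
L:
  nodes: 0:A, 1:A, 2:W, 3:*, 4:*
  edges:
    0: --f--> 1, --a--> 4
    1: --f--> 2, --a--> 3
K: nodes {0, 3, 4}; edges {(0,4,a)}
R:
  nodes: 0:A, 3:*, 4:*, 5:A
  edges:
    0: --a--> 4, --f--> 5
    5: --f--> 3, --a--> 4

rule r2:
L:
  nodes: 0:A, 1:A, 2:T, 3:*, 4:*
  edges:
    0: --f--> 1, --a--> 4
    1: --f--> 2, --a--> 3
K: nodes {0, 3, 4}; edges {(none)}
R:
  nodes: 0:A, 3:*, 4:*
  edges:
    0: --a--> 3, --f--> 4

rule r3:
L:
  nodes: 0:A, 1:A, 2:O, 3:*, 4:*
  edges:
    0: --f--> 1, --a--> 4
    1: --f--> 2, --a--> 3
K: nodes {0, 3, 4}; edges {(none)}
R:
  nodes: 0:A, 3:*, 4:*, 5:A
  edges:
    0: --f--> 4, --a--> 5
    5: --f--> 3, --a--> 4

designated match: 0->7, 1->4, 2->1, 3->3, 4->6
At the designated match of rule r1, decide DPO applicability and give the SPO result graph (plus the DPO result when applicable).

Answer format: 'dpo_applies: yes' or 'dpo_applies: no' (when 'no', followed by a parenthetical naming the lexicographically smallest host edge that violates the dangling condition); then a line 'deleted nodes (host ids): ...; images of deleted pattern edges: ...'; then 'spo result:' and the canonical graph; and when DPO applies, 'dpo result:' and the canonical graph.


dpo_applies: yes
deleted nodes (host ids): 1, 4; images of deleted pattern edges: (4,1,f); (4,3,a); (7,4,f)
spo result:
nodes: 3:W, 6:W, 7:A, 8:A
edges: (7,6,a); (7,8,f); (8,3,f); (8,6,a)
dpo result:
nodes: 3:W, 6:W, 7:A, 8:A
edges: (7,6,a); (7,8,f); (8,3,f); (8,6,a)


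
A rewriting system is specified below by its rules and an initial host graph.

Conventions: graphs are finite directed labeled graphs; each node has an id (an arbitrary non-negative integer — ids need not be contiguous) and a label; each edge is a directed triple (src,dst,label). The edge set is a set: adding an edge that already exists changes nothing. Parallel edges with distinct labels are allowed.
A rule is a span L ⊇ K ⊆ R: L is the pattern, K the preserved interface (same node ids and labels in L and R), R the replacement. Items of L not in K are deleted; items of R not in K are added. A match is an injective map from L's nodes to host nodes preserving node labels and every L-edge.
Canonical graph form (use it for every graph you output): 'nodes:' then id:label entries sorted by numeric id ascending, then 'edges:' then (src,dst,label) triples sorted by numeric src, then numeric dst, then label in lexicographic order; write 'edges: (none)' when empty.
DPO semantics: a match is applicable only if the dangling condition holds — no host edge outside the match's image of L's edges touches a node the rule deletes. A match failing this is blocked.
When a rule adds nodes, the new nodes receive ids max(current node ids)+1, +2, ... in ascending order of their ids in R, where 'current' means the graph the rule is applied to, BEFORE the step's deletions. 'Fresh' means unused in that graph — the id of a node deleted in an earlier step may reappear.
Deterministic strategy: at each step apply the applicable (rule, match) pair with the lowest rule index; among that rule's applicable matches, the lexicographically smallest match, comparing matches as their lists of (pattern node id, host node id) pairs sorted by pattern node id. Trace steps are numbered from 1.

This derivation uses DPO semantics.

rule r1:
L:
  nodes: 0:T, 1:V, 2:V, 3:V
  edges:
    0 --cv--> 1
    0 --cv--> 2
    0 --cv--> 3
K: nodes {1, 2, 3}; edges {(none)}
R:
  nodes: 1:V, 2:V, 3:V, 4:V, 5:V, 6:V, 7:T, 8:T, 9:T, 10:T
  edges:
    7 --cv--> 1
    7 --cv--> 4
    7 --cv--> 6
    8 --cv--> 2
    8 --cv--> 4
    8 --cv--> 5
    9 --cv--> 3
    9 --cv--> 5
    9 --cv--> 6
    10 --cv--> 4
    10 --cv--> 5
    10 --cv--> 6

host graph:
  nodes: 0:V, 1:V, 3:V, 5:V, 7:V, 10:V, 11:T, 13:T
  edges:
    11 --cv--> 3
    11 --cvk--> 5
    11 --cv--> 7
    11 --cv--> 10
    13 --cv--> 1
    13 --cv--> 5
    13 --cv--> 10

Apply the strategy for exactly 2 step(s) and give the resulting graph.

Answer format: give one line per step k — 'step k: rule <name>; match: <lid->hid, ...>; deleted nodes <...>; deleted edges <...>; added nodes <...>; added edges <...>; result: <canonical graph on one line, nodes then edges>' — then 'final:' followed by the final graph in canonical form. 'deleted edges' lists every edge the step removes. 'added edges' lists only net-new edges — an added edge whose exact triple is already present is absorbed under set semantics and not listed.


step 1: rule r1; match: 0->13, 1->1, 2->5, 3->10; deleted nodes 13; deleted edges (13,1,cv); (13,5,cv); (13,10,cv); added nodes 14, 15, 16, 17, 18, 19, 20; added edges (17,1,cv); (17,14,cv); (17,16,cv); (18,5,cv); (18,14,cv); (18,15,cv); (19,10,cv); (19,15,cv); (19,16,cv); (20,14,cv); (20,15,cv); (20,16,cv); result: nodes: 0:V, 1:V, 3:V, 5:V, 7:V, 10:V, 11:T, 14:V, 15:V, 16:V, 17:T, 18:T, 19:T, 20:T edges: (11,3,cv); (11,5,cvk); (11,7,cv); (11,10,cv); (17,1,cv); (17,14,cv); (17,16,cv); (18,5,cv); (18,14,cv); (18,15,cv); (19,10,cv); (19,15,cv); (19,16,cv); (20,14,cv); (20,15,cv); (20,16,cv)
step 2: rule r1; match: 0->17, 1->1, 2->14, 3->16; deleted nodes 17; deleted edges (17,1,cv); (17,14,cv); (17,16,cv); added nodes 21, 22, 23, 24, 25, 26, 27; added edges (24,1,cv); (24,21,cv); (24,23,cv); (25,14,cv); (25,21,cv); (25,22,cv); (26,16,cv); (26,22,cv); (26,23,cv); (27,21,cv); (27,22,cv); (27,23,cv); result: nodes: 0:V, 1:V, 3:V, 5:V, 7:V, 10:V, 11:T, 14:V, 15:V, 16:V, 18:T, 19:T, 20:T, 21:V, 22:V, 23:V, 24:T, 25:T, 26:T, 27:T edges: (11,3,cv); (11,5,cvk); (11,7,cv); (11,10,cv); (18,5,cv); (18,14,cv); (18,15,cv); (19,10,cv); (19,15,cv); (19,16,cv); (20,14,cv); (20,15,cv); (20,16,cv); (24,1,cv); (24,21,cv); (24,23,cv); (25,14,cv); (25,21,cv); (25,22,cv); (26,16,cv); (26,22,cv); (26,23,cv); (27,21,cv); (27,22,cv); (27,23,cv)
final:
nodes: 0:V, 1:V, 3:V, 5:V, 7:V, 10:V, 11:T, 14:V, 15:V, 16:V, 18:T, 19:T, 20:T, 21:V, 22:V, 23:V, 24:T, 25:T, 26:T, 27:T
edges: (11,3,cv); (11,5,cvk); (11,7,cv); (11,10,cv); (18,5,cv); (18,14,cv); (18,15,cv); (19,10,cv); (19,15,cv); (19,16,cv); (20,14,cv); (20,15,cv); (20,16,cv); (24,1,cv); (24,21,cv); (24,23,cv); (25,14,cv); (25,21,cv); (25,22,cv); (26,16,cv); (26,22,cv); (26,23,cv); (27,21,cv); (27,22,cv); (27,23,cv)


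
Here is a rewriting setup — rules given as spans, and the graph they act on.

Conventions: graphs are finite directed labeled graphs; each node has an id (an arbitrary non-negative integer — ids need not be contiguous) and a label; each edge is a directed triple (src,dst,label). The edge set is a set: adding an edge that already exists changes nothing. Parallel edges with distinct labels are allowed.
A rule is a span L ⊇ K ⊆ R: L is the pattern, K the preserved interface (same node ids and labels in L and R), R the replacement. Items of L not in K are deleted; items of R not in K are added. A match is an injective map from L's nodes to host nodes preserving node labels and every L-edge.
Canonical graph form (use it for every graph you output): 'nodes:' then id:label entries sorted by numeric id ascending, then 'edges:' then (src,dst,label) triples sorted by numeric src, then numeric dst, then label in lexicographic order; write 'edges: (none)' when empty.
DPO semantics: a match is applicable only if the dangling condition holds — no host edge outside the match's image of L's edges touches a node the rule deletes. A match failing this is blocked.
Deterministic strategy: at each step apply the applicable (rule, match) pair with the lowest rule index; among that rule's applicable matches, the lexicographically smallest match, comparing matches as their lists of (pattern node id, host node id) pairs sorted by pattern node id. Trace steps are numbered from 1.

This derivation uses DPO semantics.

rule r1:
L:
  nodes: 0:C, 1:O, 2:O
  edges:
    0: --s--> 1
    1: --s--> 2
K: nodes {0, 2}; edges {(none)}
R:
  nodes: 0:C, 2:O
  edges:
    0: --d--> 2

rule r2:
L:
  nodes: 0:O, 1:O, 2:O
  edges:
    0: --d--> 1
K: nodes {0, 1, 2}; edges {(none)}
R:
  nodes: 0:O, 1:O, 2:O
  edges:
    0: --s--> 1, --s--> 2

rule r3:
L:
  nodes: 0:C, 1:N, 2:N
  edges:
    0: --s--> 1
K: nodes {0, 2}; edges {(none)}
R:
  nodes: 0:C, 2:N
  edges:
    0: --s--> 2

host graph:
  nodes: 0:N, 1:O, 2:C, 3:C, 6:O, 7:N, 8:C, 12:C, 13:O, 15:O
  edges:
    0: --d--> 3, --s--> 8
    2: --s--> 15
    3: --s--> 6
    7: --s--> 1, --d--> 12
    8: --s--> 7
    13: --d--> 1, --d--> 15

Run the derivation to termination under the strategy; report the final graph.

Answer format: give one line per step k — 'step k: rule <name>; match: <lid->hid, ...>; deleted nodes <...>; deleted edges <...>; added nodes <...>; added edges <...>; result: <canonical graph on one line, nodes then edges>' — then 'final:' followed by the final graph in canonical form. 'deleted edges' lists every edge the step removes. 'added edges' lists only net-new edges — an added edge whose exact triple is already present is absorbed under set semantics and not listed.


step 1: rule r2; match: 0->13, 1->1, 2->6; deleted nodes (none); deleted edges (13,1,d); added nodes (none); added edges (13,1,s); (13,6,s); result: nodes: 0:N, 1:O, 2:C, 3:C, 6:O, 7:N, 8:C, 12:C, 13:O, 15:O edges: (0,3,d); (0,8,s); (2,15,s); (3,6,s); (7,1,s); (7,12,d); (8,7,s); (13,1,s); (13,6,s); (13,15,d)
step 2: rule r2; match: 0->13, 1->15, 2->1; deleted nodes (none); deleted edges (13,15,d); added nodes (none); added edges (13,15,s); result: nodes: 0:N, 1:O, 2:C, 3:C, 6:O, 7:N, 8:C, 12:C, 13:O, 15:O edges: (0,3,d); (0,8,s); (2,15,s); (3,6,s); (7,1,s); (7,12,d); (8,7,s); (13,1,s); (13,6,s); (13,15,s)
final:
nodes: 0:N, 1:O, 2:C, 3:C, 6:O, 7:N, 8:C, 12:C, 13:O, 15:O
edges: (0,3,d); (0,8,s); (2,15,s); (3,6,s); (7,1,s); (7,12,d); (8,7,s); (13,1,s); (13,6,s); (13,15,s)


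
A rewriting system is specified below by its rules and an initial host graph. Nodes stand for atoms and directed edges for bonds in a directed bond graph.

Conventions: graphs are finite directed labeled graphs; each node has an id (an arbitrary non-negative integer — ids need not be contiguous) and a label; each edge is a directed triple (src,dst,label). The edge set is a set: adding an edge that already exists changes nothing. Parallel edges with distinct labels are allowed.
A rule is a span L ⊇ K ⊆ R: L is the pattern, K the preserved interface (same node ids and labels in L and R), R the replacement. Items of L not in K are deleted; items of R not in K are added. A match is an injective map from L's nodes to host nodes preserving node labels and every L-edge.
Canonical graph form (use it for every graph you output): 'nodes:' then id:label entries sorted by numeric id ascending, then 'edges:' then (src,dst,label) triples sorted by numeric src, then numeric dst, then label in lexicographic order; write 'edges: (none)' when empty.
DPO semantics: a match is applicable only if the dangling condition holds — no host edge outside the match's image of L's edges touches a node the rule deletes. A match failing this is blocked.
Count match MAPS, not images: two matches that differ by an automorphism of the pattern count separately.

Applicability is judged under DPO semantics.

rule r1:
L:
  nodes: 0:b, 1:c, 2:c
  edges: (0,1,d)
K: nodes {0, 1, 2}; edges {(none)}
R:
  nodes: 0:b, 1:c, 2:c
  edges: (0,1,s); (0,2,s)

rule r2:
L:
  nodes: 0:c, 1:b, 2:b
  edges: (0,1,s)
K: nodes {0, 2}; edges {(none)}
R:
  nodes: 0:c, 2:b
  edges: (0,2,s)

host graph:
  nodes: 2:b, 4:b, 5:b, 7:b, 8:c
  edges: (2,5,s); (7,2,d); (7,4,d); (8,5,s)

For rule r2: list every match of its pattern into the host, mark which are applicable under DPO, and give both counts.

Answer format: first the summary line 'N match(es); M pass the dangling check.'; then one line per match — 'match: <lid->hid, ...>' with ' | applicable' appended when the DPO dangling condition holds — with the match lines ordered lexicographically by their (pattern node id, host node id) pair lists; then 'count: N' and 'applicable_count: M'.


3 match(es); 0 pass the dangling check.
match: 0->8, 1->5, 2->2
match: 0->8, 1->5, 2->4
match: 0->8, 1->5, 2->7
count: 3
applicable_count: 0


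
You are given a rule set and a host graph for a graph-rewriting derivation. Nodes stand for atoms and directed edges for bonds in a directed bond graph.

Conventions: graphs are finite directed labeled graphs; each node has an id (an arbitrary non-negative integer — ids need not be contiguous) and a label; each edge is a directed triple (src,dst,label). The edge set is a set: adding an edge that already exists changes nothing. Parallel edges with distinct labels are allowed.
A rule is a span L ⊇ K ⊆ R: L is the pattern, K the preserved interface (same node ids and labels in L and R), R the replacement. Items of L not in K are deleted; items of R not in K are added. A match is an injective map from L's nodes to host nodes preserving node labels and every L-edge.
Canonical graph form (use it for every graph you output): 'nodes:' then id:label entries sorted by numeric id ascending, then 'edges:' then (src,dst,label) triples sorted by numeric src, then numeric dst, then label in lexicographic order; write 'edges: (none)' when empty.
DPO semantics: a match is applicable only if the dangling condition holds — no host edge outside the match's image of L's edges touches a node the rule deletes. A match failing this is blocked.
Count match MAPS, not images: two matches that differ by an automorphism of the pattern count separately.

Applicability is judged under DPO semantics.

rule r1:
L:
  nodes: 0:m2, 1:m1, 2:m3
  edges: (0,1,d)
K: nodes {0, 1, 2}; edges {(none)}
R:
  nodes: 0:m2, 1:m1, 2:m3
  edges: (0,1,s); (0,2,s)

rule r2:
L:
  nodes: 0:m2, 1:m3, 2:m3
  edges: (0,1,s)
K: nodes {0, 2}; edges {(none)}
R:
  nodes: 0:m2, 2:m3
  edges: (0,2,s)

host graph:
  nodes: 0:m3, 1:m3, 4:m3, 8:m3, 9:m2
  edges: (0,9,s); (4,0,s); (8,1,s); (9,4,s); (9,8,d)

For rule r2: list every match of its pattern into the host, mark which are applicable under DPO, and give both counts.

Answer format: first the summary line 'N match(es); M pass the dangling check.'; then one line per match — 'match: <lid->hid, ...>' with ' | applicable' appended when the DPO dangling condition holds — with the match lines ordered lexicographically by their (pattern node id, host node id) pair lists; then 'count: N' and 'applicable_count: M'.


3 match(es); 0 pass the dangling check.
match: 0->9, 1->4, 2->0
match: 0->9, 1->4, 2->1
match: 0->9, 1->4, 2->8
count: 3
applicable_count: 0


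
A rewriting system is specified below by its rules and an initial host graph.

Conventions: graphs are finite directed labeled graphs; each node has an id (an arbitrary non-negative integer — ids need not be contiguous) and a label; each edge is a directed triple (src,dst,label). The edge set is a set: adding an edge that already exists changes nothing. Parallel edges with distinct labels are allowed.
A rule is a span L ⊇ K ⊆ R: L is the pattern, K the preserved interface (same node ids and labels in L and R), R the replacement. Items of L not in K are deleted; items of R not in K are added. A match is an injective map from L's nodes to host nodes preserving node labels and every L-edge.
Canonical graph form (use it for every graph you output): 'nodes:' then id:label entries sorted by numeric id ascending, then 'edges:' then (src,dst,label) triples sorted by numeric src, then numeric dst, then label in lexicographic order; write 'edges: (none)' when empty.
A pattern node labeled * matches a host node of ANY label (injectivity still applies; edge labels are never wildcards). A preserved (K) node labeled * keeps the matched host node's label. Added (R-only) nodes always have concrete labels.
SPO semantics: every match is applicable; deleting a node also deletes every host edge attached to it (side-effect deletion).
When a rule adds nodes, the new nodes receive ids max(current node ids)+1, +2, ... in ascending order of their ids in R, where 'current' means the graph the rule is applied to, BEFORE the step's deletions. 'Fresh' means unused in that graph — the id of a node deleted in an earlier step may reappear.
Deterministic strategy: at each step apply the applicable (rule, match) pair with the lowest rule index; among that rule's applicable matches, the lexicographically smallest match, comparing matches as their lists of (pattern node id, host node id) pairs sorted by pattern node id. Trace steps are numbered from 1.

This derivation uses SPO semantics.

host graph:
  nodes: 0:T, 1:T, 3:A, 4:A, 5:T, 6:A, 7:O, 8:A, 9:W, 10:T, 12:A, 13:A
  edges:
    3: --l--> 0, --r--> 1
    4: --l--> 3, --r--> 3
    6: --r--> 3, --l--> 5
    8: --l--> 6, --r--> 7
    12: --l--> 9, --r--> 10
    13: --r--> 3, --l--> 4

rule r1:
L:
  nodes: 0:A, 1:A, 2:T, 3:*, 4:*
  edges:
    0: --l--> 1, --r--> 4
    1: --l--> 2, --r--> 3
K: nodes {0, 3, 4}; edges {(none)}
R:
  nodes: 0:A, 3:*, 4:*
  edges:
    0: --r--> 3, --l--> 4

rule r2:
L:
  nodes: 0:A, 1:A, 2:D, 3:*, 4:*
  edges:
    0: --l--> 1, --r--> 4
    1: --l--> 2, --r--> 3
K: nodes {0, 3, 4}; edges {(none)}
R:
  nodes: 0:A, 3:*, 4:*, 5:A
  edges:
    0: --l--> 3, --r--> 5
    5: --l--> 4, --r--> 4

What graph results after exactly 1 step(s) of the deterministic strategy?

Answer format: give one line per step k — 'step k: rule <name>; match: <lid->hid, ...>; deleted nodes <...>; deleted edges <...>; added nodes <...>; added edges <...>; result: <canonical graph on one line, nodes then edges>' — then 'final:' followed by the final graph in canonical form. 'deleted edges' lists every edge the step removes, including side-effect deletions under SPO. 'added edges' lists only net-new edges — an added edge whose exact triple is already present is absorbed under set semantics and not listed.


step 1: rule r1; match: 0->8, 1->6, 2->5, 3->3, 4->7; deleted nodes 5, 6; deleted edges (6,3,r); (6,5,l); (8,6,l); (8,7,r); added nodes (none); added edges (8,3,r); (8,7,l); result: nodes: 0:T, 1:T, 3:A, 4:A, 7:O, 8:A, 9:W, 10:T, 12:A, 13:A edges: (3,0,l); (3,1,r); (4,3,l); (4,3,r); (8,3,r); (8,7,l); (12,9,l); (12,10,r); (13,3,r); (13,4,l)
final:
nodes: 0:T, 1:T, 3:A, 4:A, 7:O, 8:A, 9:W, 10:T, 12:A, 13:A
edges: (3,0,l); (3,1,r); (4,3,l); (4,3,r); (8,3,r); (8,7,l); (12,9,l); (12,10,r); (13,3,r); (13,4,l)


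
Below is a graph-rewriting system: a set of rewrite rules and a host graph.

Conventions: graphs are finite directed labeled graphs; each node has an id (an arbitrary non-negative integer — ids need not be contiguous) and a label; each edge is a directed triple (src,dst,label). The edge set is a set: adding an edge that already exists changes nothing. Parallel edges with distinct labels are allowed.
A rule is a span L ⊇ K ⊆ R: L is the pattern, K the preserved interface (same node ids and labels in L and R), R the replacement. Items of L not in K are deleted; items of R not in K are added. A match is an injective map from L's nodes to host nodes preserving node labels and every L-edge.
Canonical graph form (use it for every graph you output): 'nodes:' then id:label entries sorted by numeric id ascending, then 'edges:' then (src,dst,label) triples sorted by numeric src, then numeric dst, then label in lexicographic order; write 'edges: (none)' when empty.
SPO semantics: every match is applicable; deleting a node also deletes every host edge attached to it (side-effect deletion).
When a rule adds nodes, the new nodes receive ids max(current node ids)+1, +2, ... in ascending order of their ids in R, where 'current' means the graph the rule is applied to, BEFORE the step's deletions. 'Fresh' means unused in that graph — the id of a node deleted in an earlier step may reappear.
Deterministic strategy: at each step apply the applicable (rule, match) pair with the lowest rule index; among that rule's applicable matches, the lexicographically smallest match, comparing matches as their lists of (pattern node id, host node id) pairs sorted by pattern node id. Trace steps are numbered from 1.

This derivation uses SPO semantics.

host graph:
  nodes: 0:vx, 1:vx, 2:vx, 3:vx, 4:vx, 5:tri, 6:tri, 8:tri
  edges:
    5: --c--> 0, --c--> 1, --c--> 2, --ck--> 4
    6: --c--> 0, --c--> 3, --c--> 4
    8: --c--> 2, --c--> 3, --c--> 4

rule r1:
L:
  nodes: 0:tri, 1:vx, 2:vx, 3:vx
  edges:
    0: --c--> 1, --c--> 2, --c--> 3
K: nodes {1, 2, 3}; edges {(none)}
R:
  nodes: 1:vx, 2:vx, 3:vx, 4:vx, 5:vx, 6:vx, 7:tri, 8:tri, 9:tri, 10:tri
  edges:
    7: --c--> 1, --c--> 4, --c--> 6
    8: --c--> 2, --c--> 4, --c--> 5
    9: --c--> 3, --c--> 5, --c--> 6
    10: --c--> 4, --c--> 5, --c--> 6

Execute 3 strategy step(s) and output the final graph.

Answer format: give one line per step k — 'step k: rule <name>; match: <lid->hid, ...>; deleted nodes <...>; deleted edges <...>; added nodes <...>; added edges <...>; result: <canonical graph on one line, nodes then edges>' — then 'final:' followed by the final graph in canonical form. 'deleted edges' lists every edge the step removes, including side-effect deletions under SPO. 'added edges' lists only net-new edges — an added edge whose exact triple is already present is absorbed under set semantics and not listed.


step 1: rule r1; match: 0->5, 1->0, 2->1, 3->2; deleted nodes 5; deleted edges (5,0,c); (5,1,c); (5,2,c); (5,4,ck); added nodes 9, 10, 11, 12, 13, 14, 15; added edges (12,0,c); (12,9,c); (12,11,c); (13,1,c); (13,9,c); (13,10,c); (14,2,c); (14,10,c); (14,11,c); (15,9,c); (15,10,c); (15,11,c); result: nodes: 0:vx, 1:vx, 2:vx, 3:vx, 4:vx, 6:tri, 8:tri, 9:vx, 10:vx, 11:vx, 12:tri, 13:tri, 14:tri, 15:tri edges: (6,0,c); (6,3,c); (6,4,c); (8,2,c); (8,3,c); (8,4,c); (12,0,c); (12,9,c); (12,11,c); (13,1,c); (13,9,c); (13,10,c); (14,2,c); (14,10,c); (14,11,c); (15,9,c); (15,10,c); (15,11,c)
step 2: rule r1; match: 0->6, 1->0, 2->3, 3->4; deleted nodes 6; deleted edges (6,0,c); (6,3,c); (6,4,c); added nodes 16, 17, 18, 19, 20, 21, 22; added edges (19,0,c); (19,16,c); (19,18,c); (20,3,c); (20,16,c); (20,17,c); (21,4,c); (21,17,c); (21,18,c); (22,16,c); (22,17,c); (22,18,c); result: nodes: 0:vx, 1:vx, 2:vx, 3:vx, 4:vx, 8:tri, 9:vx, 10:vx, 11:vx, 12:tri, 13:tri, 14:tri, 15:tri, 16:vx, 17:vx, 18:vx, 19:tri, 20:tri, 21:tri, 22:tri edges: (8,2,c); (8,3,c); (8,4,c); (12,0,c); (12,9,c); (12,11,c); (13,1,c); (13,9,c); (13,10,c); (14,2,c); (14,10,c); (14,11,c); (15,9,c); (15,10,c); (15,11,c); (19,0,c); (19,16,c); (19,18,c); (20,3,c); (20,16,c); (20,17,c); (21,4,c); (21,17,c); (21,18,c); (22,16,c); (22,17,c); (22,18,c)
step 3: rule r1; match: 0->8, 1->2, 2->3, 3->4; deleted nodes 8; deleted edges (8,2,c); (8,3,c); (8,4,c); added nodes 23, 24, 25, 26, 27, 28, 29; added edges (26,2,c); (26,23,c); (26,25,c); (27,3,c); (27,23,c); (27,24,c); (28,4,c); (28,24,c); (28,25,c); (29,23,c); (29,24,c); (29,25,c); result: nodes: 0:vx, 1:vx, 2:vx, 3:vx, 4:vx, 9:vx, 10:vx, 11:vx, 12:tri, 13:tri, 14:tri, 15:tri, 16:vx, 17:vx, 18:vx, 19:tri, 20:tri, 21:tri, 22:tri, 23:vx, 24:vx, 25:vx, 26:tri, 27:tri, 28:tri, 29:tri edges: (12,0,c); (12,9,c); (12,11,c); (13,1,c); (13,9,c); (13,10,c); (14,2,c); (14,10,c); (14,11,c); (15,9,c); (15,10,c); (15,11,c); (19,0,c); (19,16,c); (19,18,c); (20,3,c); (20,16,c); (20,17,c); (21,4,c); (21,17,c); (21,18,c); (22,16,c); (22,17,c); (22,18,c); (26,2,c); (26,23,c); (26,25,c); (27,3,c); (27,23,c); (27,24,c); (28,4,c); (28,24,c); (28,25,c); (29,23,c); (29,24,c); (29,25,c)
final:
nodes: 0:vx, 1:vx, 2:vx, 3:vx, 4:vx, 9:vx, 10:vx, 11:vx, 12:tri, 13:tri, 14:tri, 15:tri, 16:vx, 17:vx, 18:vx, 19:tri, 20:tri, 21:tri, 22:tri, 23:vx, 24:vx, 25:vx, 26:tri, 27:tri, 28:tri, 29:tri
edges: (12,0,c); (12,9,c); (12,11,c); (13,1,c); (13,9,c); (13,10,c); (14,2,c); (14,10,c); (14,11,c); (15,9,c); (15,10,c); (15,11,c); (19,0,c); (19,16,c); (19,18,c); (20,3,c); (20,16,c); (20,17,c); (21,4,c); (21,17,c); (21,18,c); (22,16,c); (22,17,c); (22,18,c); (26,2,c); (26,23,c); (26,25,c); (27,3,c); (27,23,c); (27,24,c); (28,4,c); (28,24,c); (28,25,c); (29,23,c); (29,24,c); (29,25,c)


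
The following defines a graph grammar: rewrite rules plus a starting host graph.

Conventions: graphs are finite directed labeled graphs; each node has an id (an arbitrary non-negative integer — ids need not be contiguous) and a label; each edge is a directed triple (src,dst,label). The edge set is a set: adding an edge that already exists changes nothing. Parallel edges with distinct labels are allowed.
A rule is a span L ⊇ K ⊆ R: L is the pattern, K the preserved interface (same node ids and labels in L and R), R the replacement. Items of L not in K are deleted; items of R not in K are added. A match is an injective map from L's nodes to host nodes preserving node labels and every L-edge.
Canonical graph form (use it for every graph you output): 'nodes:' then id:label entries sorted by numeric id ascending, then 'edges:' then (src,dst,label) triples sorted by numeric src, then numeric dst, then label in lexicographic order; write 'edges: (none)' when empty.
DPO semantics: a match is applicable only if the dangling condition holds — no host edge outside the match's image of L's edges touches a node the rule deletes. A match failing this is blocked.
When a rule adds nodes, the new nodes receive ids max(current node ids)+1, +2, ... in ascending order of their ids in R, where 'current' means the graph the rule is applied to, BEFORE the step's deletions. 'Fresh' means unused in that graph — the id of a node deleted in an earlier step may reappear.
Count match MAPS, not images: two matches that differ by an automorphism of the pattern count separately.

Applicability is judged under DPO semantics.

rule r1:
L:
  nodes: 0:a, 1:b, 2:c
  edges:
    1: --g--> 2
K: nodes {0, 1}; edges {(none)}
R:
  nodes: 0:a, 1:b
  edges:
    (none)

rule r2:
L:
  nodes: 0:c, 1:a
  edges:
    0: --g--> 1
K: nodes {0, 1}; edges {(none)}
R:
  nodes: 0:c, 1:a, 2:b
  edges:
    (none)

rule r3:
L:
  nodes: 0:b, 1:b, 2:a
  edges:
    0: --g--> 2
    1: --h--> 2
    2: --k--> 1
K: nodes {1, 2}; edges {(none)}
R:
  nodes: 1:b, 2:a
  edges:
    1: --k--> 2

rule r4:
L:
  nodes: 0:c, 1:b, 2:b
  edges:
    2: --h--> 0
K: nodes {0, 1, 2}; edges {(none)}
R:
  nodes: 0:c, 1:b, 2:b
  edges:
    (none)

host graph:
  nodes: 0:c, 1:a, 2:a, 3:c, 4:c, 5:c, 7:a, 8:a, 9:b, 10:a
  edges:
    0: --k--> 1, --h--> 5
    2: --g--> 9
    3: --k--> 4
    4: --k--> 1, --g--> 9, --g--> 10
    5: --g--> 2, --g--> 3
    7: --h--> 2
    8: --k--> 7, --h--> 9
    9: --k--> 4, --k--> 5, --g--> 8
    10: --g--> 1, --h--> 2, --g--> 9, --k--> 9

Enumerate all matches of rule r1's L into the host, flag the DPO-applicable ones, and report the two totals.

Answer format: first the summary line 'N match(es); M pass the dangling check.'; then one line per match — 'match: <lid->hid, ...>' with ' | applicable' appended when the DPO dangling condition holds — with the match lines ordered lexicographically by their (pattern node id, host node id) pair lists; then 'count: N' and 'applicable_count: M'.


0 match(es); 0 pass the dangling check.
count: 0
applicable_count: 0


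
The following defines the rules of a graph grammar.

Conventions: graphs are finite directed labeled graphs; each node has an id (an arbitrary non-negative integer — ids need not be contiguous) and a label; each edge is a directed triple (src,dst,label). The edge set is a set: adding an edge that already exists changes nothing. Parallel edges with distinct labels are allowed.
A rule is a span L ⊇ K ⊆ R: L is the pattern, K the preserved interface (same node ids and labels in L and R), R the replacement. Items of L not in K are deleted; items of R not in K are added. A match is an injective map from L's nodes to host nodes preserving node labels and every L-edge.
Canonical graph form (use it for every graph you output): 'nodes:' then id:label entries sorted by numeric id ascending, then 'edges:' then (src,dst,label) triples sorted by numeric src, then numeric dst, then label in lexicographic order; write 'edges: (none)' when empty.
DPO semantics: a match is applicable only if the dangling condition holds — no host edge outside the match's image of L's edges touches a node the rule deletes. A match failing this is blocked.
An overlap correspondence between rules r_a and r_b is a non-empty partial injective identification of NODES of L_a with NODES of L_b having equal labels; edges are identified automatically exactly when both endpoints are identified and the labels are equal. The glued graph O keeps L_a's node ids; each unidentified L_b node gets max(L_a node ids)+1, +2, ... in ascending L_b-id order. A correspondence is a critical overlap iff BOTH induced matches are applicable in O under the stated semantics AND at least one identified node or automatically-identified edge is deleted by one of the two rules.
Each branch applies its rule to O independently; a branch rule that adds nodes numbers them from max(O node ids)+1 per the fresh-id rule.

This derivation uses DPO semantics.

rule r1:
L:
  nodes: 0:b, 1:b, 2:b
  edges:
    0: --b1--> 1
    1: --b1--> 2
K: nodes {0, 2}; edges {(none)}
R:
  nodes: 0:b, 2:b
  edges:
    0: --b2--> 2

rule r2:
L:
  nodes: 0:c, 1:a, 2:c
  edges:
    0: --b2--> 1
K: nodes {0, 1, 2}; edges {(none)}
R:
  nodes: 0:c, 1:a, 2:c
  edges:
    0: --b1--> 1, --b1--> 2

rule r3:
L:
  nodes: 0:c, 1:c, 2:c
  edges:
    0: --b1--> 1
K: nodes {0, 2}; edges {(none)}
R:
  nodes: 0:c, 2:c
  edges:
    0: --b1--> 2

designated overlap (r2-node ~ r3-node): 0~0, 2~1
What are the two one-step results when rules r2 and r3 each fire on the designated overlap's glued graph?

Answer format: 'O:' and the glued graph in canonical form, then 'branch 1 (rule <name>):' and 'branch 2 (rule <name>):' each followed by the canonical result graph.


O:
nodes: 0:c, 1:a, 2:c, 3:c
edges: (0,1,b2); (0,2,b1)
branch 1 (rule r2):
nodes: 0:c, 1:a, 2:c, 3:c
edges: (0,1,b1); (0,2,b1)
branch 2 (rule r3):
nodes: 0:c, 1:a, 3:c
edges: (0,1,b2); (0,3,b1)
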